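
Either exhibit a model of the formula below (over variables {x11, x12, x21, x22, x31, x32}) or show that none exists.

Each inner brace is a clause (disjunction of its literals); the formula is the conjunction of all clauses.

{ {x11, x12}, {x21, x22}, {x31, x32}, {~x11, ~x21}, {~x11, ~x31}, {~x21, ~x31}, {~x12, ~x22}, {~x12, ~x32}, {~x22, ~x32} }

UNSATISFIABLE

Branch on x11: set x11 = 1.
(~x21) alone gives x21 = 0.
(x22) alone gives x22 = 1.
(~x31) alone gives x31 = 0.
(x32) alone gives x32 = 1.
Now (~x32) is unsatisfied and unit — conflict.
That branch fails; take x11 = 0 instead.
(x12) alone gives x12 = 1.
(~x22) alone gives x22 = 0.
(x21) alone gives x21 = 1.
(~x31) alone gives x31 = 0.
(x32) alone gives x32 = 1.
Now (~x32) is unsatisfied and unit — conflict.
Either choice for x11 ends in contradiction.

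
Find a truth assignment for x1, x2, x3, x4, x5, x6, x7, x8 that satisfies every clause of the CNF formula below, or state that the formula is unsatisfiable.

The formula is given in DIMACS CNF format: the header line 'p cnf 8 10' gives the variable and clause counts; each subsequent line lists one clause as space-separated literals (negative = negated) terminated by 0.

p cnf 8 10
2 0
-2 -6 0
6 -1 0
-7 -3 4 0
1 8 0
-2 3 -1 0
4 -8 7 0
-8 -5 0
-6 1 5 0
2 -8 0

x1: False; x2: True; x3: False; x4: True; x5: False; x6: False; x7: True; x8: True

From the singleton clause (x2), x2 = True.
From the singleton clause (¬x6), x6 = False.
From the singleton clause (¬x1), x1 = False.
From the singleton clause (x8), x8 = True.
From the singleton clause (¬x5), x5 = False.
Suppose x4 = True.
No clause remains; x3, x7 are free.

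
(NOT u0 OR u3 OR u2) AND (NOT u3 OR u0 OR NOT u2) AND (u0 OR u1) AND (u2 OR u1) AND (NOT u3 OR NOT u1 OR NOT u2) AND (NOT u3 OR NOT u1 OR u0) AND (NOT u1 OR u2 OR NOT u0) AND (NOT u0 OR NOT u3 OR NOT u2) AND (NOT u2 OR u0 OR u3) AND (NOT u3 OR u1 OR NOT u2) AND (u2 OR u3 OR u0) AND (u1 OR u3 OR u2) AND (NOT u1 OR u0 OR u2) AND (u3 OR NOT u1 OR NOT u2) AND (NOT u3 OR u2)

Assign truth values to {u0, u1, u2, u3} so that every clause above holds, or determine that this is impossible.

u0 ↦ true; u1 ↦ false; u2 ↦ true; u3 ↦ false

Case u0 = true:
Case u3 = false:
From the singleton clause (u2), u2 = true.
From the singleton clause (NOT u1), u1 = false.
This assignment satisfies each clause.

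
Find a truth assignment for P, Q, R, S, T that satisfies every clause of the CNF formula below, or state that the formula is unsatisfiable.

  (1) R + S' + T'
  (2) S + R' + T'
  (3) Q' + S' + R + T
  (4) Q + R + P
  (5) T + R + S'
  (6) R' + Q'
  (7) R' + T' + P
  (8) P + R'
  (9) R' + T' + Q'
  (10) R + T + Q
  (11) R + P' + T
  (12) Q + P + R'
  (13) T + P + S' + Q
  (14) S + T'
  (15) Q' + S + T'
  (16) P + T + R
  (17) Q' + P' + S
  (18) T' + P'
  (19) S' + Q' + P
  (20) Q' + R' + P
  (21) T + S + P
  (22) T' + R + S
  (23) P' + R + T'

Try R = 1.
(Q') alone gives Q = 0.
(P) alone gives P = 1.
(T') alone gives T = 0.
Every clause is now satisfied; S is unconstrained.

P=1,  Q=0,  R=1,  S=1,  T=0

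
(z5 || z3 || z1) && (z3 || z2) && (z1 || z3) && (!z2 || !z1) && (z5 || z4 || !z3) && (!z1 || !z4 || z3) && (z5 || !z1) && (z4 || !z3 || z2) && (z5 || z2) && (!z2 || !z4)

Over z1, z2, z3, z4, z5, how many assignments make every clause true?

3

There are 2^5 = 32 truth assignments over (z1, z2, z3, z4, z5).
Split on z3. With z3 = true, the clauses containing z3 are satisfied and !z3 drops from the rest; 3 of the 2^4 = 16 assignments to the other variables satisfy what remains.
With z3 = false, by the same count on the reduced clause set, 0 assignments work.
(One model: z1=F, z2=F, z3=T, z4=T, z5=T.)
Total: 3 + 0 = 3.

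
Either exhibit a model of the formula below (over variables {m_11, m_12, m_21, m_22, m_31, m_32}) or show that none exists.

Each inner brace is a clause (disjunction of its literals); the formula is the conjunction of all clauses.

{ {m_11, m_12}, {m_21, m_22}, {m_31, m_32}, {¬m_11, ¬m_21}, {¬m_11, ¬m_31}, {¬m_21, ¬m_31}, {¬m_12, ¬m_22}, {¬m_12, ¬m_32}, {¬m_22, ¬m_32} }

Case m_11 = True:
From the singleton clause (¬m_21), m_21 = False.
From the singleton clause (m_22), m_22 = True.
From the singleton clause (¬m_31), m_31 = False.
From the singleton clause (m_32), m_32 = True.
Now (¬m_32) is unsatisfied and unit — conflict.
Undo m_11 and try m_11 = False.
From the singleton clause (m_12), m_12 = True.
From the singleton clause (¬m_22), m_22 = False.
From the singleton clause (m_21), m_21 = True.
From the singleton clause (¬m_31), m_31 = False.
From the singleton clause (m_32), m_32 = True.
Now (¬m_32) is unsatisfied and unit — conflict.
Neither m_11 = True nor m_11 = False works.

UNSATISFIABLE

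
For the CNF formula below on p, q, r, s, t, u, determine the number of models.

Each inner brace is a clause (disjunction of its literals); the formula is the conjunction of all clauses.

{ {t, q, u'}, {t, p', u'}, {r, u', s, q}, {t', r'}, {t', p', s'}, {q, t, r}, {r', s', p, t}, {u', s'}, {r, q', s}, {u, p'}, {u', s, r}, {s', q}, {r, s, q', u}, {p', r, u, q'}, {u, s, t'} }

5

There are 2^6 = 64 truth assignments over (p, q, r, s, t, u).
Split on t. With t = 1, the clauses containing t are satisfied and t' drops from the rest; 1 of the 2^5 = 32 assignments to the other variables satisfy what remains.
With t = 0, by the same count on the reduced clause set, 4 assignments work.
(One model: p=F, q=F, r=T, s=F, t=F, u=F.)
Total: 1 + 4 = 5.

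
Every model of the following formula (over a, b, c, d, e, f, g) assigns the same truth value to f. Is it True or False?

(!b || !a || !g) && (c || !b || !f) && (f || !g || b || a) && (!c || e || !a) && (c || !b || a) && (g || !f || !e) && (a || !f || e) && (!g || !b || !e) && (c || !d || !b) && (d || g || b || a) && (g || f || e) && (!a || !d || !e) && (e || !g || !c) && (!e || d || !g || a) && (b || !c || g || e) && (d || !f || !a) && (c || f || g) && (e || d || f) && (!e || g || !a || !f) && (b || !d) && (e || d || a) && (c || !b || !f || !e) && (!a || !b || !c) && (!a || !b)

Suppose f = true.
Try c = true.
Try e = true.
From the singleton clause (g), g = true.
From the singleton clause (!b), b = false.
From the singleton clause (!d), d = false.
From the singleton clause (a), a = true.
Now (!a) is unsatisfied and unit — conflict.
That branch fails; take e = false instead.
From the singleton clause (!a), a = false.
Now (a) is unsatisfied and unit — conflict.
Both values of e lead to a conflict.
That branch fails; take c = false instead.
From the singleton clause (!b), b = false.
From the singleton clause (!d), d = false.
From the singleton clause (!a), a = false.
From the singleton clause (e), e = true.
From the singleton clause (g), g = true.
Now (!g) is unsatisfied and unit — conflict.
Both values of c lead to a conflict.
So every satisfying assignment has f = False.

False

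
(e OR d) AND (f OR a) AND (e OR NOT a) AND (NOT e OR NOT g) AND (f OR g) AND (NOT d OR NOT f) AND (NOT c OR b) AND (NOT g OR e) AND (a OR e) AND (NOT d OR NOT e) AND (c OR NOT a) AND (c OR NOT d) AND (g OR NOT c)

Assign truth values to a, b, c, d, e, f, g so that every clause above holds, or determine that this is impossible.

a=false, b=false, c=false, d=false, e=true, f=true, g=false

Case e = true:
Unit clause (NOT g) forces g = false.
Unit clause (f) forces f = true.
Unit clause (NOT d) forces d = false.
Unit clause (NOT c) forces c = false.
Unit clause (NOT a) forces a = false.
No clause remains; b is free.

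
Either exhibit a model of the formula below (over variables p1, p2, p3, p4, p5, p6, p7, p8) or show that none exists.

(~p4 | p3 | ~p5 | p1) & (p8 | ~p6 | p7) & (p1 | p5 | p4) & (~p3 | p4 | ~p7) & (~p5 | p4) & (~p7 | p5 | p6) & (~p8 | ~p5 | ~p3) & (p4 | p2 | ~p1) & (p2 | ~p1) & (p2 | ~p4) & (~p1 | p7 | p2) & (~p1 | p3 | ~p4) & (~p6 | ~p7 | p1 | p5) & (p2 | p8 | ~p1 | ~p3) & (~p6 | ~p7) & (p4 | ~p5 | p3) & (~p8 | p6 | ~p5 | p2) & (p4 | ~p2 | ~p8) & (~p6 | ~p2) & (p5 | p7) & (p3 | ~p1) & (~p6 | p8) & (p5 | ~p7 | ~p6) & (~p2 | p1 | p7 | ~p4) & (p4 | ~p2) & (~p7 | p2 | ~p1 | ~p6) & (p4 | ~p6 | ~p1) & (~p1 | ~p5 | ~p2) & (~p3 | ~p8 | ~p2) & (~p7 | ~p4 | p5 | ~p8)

p1=0, p2=1, p3=1, p4=1, p5=1, p6=0, p7=1, p8=0

Branch on p5: set p5 = 1.
From the singleton clause (p4), p4 = 1.
From the singleton clause (p2), p2 = 1.
From the singleton clause (~p6), p6 = 0.
From the singleton clause (~p1), p1 = 0.
From the singleton clause (p3), p3 = 1.
From the singleton clause (~p8), p8 = 0.
From the singleton clause (p7), p7 = 1.
This assignment satisfies each clause.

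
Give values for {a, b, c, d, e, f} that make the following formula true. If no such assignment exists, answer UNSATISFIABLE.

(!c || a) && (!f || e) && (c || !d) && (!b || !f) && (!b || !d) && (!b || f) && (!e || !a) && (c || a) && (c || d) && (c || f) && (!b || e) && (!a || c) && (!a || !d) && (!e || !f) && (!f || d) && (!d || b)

Try c = true.
From the singleton clause (a), a = true.
From the singleton clause (!e), e = false.
From the singleton clause (!f), f = false.
From the singleton clause (!b), b = false.
From the singleton clause (!d), d = false.
Every clause now holds.

a ↦ true,  b ↦ false,  c ↦ true,  d ↦ false,  e ↦ false,  f ↦ false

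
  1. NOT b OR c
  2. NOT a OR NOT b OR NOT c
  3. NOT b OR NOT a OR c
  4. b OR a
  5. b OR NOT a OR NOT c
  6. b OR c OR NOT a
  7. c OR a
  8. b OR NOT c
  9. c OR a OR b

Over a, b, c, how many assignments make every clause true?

There are 2^3 = 8 truth assignments over (a, b, c).
Split on c. With c = true, the clauses containing c are satisfied and NOT c drops from the rest; 1 of the 2^2 = 4 assignments to the other variables satisfy what remains.
With c = false, by the same count on the reduced clause set, 0 assignments work.
(One model: a=F, b=T, c=T.)
Total: 1 + 0 = 1.

1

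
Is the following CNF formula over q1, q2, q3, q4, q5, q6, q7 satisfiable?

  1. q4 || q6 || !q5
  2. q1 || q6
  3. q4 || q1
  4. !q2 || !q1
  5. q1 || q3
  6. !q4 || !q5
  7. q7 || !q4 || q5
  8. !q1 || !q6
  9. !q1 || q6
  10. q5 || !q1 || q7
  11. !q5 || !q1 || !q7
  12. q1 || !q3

No, unsatisfiable

Suppose q1 = true.
From the singleton clause (!q2), q2 = false.
From the singleton clause (!q6), q6 = false.
But (q6) is also a unit clause — contradiction.
Backtrack on q1: now try q1 = false.
From the singleton clause (q6), q6 = true.
From the singleton clause (q4), q4 = true.
From the singleton clause (q3), q3 = true.
But (!q3) is also a unit clause — contradiction.
Neither q1 = true nor q1 = false works.
No assignment satisfies every clause.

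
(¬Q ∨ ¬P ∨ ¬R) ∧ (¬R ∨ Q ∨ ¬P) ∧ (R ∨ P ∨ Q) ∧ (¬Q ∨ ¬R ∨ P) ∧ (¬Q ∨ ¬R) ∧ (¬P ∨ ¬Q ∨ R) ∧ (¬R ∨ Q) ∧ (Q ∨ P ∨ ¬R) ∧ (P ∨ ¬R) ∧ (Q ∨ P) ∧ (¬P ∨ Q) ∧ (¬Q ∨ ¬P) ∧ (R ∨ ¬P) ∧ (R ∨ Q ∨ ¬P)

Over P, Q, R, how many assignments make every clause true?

1

There are 2^3 = 8 truth assignments over (P, Q, R).
Check each against the 14 clauses (columns in the order P, Q, R):
  F F F  ✗ fails (R ∨ P ∨ Q)
  F F T  ✗ fails (¬R ∨ Q)
  F T F  ✓ satisfies all
  F T T  ✗ fails (¬Q ∨ ¬R ∨ P)
  T F F  ✗ fails (¬P ∨ Q)
  T F T  ✗ fails (¬R ∨ Q ∨ ¬P)
  T T F  ✗ fails (¬P ∨ ¬Q ∨ R)
  T T T  ✗ fails (¬Q ∨ ¬P ∨ ¬R)
1 of the 8 rows is a model.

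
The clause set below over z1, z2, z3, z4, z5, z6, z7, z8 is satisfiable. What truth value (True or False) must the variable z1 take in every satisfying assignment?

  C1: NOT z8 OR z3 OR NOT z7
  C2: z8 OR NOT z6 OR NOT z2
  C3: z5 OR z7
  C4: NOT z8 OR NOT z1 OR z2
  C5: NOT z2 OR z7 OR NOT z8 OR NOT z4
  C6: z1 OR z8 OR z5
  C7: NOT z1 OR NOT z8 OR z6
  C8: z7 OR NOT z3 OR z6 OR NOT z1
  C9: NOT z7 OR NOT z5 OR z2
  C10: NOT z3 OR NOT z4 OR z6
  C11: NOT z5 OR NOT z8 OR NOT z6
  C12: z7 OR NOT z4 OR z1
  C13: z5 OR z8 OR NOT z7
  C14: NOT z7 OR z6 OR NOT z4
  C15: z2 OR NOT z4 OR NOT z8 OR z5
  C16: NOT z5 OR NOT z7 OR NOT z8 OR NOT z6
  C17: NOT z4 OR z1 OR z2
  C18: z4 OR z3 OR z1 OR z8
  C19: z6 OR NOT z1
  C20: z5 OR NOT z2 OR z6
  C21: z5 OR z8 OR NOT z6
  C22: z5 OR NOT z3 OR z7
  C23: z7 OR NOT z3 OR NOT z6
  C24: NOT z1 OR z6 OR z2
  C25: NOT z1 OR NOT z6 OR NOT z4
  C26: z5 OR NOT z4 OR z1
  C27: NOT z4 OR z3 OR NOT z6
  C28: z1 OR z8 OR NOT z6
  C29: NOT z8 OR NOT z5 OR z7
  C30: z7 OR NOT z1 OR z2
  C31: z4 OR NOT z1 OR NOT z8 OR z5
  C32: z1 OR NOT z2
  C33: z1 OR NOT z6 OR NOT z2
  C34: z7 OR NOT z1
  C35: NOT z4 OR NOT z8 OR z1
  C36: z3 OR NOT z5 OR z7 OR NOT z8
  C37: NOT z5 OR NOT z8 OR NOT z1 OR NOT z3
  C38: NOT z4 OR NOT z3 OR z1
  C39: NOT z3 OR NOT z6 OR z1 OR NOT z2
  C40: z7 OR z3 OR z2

Suppose z1 = true.
From the singleton clause (z6), z6 = true.
From the singleton clause (NOT z4), z4 = false.
From the singleton clause (z7), z7 = true.
Case z8 = false:
From the singleton clause (NOT z2), z2 = false.
From the singleton clause (NOT z5), z5 = false.
But (z5) is also a unit clause — contradiction.
So z8 must be the other value — set z8 = true.
From the singleton clause (z3), z3 = true.
From the singleton clause (z2), z2 = true.
From the singleton clause (NOT z5), z5 = false.
But (z5) is also a unit clause — contradiction.
Either choice for z8 ends in contradiction.
So every satisfying assignment has z1 = False.

False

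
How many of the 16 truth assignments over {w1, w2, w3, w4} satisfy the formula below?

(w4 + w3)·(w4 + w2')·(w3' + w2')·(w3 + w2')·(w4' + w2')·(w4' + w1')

4

There are 2^4 = 16 truth assignments over (w1, w2, w3, w4).
Check each against the 6 clauses (columns in the order w1, w2, w3, w4):
  F F F F  ✗ fails (w4 + w3)
  F F F T  ✓ satisfies all
  F F T F  ✓ satisfies all
  F F T T  ✓ satisfies all
  F T F F  ✗ fails (w4 + w3)
  F T F T  ✗ fails (w3 + w2')
  F T T F  ✗ fails (w4 + w2')
  F T T T  ✗ fails (w3' + w2')
  T F F F  ✗ fails (w4 + w3)
  T F F T  ✗ fails (w4' + w1')
  T F T F  ✓ satisfies all
  T F T T  ✗ fails (w4' + w1')
  T T F F  ✗ fails (w4 + w3)
  T T F T  ✗ fails (w3 + w2')
  T T T F  ✗ fails (w4 + w2')
  T T T T  ✗ fails (w3' + w2')
4 of the 16 rows are models.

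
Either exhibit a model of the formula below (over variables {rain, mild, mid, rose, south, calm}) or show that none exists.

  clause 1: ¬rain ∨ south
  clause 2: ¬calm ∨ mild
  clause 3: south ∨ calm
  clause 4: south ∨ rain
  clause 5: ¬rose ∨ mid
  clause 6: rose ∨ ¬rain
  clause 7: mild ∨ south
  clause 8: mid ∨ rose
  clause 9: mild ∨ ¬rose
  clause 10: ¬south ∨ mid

rain: True; mild: True; mid: True; rose: True; south: True; calm: True

Try rain = True.
The clause (south) is unit, so south = True.
The clause (rose) is unit, so rose = True.
The clause (mid) is unit, so mid = True.
The clause (mild) is unit, so mild = True.
All clauses hold; calm can take either value.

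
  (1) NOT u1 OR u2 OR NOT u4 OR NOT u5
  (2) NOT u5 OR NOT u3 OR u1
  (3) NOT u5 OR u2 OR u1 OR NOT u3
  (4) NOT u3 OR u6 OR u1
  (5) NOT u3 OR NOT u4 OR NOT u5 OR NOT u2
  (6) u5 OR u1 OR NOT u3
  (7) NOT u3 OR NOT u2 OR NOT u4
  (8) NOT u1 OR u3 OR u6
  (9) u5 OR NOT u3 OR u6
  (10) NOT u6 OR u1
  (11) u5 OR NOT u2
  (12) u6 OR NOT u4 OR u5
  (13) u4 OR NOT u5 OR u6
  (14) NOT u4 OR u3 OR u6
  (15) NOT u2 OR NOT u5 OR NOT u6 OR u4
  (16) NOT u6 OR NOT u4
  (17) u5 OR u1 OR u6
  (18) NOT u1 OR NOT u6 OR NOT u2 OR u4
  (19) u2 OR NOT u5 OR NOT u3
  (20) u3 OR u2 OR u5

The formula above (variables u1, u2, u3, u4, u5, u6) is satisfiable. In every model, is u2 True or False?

Suppose u2 = true.
Unit clause (u5) forces u5 = true.
Case u3 = false:
Case u1 = false:
Unit clause (NOT u6) forces u6 = false.
Unit clause (u4) forces u4 = true.
That conflicts with the unit clause (NOT u4).
That branch fails; take u1 = true instead.
Unit clause (u6) forces u6 = true.
Unit clause (u4) forces u4 = true.
That conflicts with the unit clause (NOT u4).
Either choice for u1 ends in contradiction.
That branch fails; take u3 = true instead.
Unit clause (u1) forces u1 = true.
Unit clause (NOT u4) forces u4 = false.
Unit clause (u6) forces u6 = true.
That conflicts with the unit clause (NOT u6).
Either choice for u3 ends in contradiction.
So every satisfying assignment has u2 = False.

False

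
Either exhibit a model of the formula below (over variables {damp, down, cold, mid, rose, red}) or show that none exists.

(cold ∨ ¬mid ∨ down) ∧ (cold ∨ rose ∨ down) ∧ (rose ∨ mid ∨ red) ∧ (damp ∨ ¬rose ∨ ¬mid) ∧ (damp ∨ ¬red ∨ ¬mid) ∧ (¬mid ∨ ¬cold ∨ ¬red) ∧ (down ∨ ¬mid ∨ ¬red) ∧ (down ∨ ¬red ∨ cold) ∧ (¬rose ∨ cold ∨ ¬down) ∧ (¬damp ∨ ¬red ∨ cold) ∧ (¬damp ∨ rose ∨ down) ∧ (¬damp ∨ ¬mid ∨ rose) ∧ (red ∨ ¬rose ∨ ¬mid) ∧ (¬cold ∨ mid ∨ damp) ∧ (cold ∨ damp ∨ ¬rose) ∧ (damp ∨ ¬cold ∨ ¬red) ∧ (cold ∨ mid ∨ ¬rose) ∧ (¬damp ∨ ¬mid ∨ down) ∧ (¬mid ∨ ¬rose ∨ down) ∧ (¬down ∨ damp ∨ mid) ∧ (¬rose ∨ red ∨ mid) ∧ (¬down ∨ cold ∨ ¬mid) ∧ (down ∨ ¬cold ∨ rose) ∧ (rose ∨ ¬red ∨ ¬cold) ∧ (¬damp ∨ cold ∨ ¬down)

damp ↦ True, down ↦ False, cold ↦ True, mid ↦ False, rose ↦ True, red ↦ True

Try cold = True.
Try mid = False.
The clause (damp) is unit, so damp = True.
Try rose = True.
The clause (red) is unit, so red = True.
Every clause is now satisfied; down is unconstrained.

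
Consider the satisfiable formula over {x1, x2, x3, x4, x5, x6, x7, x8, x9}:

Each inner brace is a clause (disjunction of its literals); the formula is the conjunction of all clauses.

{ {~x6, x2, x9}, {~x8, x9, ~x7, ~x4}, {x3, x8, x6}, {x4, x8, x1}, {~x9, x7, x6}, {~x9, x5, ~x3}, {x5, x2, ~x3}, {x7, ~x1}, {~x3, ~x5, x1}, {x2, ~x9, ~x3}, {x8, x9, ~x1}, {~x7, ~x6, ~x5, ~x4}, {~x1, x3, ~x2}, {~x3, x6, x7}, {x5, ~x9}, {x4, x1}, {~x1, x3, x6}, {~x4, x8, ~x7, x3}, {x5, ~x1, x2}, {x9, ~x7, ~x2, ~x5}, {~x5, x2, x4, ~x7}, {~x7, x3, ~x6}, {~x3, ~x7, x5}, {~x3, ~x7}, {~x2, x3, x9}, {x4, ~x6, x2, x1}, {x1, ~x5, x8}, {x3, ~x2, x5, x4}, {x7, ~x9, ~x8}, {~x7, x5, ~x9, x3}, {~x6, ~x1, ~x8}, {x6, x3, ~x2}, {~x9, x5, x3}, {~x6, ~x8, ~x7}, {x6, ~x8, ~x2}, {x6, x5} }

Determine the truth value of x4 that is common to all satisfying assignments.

Suppose x4 = 0.
Unit clause (x1) forces x1 = 1.
Unit clause (x7) forces x7 = 1.
Unit clause (~x3) forces x3 = 0.
Unit clause (~x2) forces x2 = 0.
Unit clause (x6) forces x6 = 1.
That conflicts with the unit clause (~x6).
So every satisfying assignment has x4 = True.

True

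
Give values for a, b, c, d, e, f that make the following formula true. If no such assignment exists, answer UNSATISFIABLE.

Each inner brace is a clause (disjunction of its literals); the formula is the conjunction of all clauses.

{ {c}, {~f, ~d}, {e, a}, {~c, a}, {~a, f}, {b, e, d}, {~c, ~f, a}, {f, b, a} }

a=1,  b=0,  c=1,  d=0,  e=1,  f=1

Unit clause (c) forces c = 1.
Unit clause (a) forces a = 1.
Unit clause (f) forces f = 1.
Unit clause (~d) forces d = 0.
Branch on b: set b = 0.
Unit clause (e) forces e = 1.
Every clause now holds.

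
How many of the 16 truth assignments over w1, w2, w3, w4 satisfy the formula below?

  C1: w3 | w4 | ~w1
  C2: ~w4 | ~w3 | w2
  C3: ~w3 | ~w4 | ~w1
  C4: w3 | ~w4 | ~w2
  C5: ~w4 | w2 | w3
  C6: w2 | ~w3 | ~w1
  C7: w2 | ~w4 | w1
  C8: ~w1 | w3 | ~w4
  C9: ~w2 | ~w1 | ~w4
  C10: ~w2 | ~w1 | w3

There are 2^4 = 16 truth assignments over (w1, w2, w3, w4).
Check each against the 10 clauses (columns in the order w1, w2, w3, w4):
  F F F F  ✓ satisfies all
  F F F T  ✗ fails (~w4 | w2 | w3)
  F F T F  ✓ satisfies all
  F F T T  ✗ fails (~w4 | ~w3 | w2)
  F T F F  ✓ satisfies all
  F T F T  ✗ fails (w3 | ~w4 | ~w2)
  F T T F  ✓ satisfies all
  F T T T  ✓ satisfies all
  T F F F  ✗ fails (w3 | w4 | ~w1)
  T F F T  ✗ fails (~w4 | w2 | w3)
  T F T F  ✗ fails (w2 | ~w3 | ~w1)
  T F T T  ✗ fails (~w4 | ~w3 | w2)
  T T F F  ✗ fails (w3 | w4 | ~w1)
  T T F T  ✗ fails (w3 | ~w4 | ~w2)
  T T T F  ✓ satisfies all
  T T T T  ✗ fails (~w3 | ~w4 | ~w1)
6 of the 16 rows are models.

6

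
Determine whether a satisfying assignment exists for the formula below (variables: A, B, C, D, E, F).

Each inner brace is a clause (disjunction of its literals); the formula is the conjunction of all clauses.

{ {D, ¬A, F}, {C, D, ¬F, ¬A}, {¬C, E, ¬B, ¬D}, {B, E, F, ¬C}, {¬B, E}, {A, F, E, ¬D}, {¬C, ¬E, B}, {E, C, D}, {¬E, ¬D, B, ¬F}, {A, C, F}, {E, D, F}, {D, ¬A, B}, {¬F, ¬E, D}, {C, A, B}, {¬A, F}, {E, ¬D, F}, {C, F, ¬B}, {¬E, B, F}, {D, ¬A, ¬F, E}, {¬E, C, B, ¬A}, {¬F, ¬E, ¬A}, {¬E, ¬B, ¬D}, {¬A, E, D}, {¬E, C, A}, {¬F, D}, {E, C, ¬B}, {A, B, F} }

Yes

Try B = False.
Try C = True.
(¬E) alone gives E = False.
(F) alone gives F = True.
(D) alone gives D = True.
Every clause is now satisfied; A is unconstrained.
A satisfying assignment: A: False; B: False; C: True; D: True; E: False; F: True.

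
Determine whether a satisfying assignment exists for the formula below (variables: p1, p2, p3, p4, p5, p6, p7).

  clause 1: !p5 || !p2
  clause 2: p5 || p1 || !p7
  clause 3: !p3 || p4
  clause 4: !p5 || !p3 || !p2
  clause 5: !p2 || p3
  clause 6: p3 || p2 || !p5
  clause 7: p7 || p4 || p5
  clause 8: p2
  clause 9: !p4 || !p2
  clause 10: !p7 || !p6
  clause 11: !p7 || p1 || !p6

(p2) alone gives p2 = true.
(!p5) alone gives p5 = false.
(p3) alone gives p3 = true.
(p4) alone gives p4 = true.
But (!p4) is also a unit clause — contradiction.
No assignment satisfies every clause.

No, unsatisfiable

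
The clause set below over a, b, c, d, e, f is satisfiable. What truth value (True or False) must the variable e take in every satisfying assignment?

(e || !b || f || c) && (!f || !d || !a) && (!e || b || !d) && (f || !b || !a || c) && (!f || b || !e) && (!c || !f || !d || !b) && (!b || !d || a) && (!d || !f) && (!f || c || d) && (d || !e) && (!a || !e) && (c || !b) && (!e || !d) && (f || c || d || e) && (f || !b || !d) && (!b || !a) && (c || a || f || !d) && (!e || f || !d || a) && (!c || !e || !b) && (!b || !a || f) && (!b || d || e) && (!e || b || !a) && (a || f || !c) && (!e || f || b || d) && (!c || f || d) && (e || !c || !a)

Suppose e = true.
(d) alone gives d = true.
But (!d) is also a unit clause — contradiction.
So every satisfying assignment has e = False.

False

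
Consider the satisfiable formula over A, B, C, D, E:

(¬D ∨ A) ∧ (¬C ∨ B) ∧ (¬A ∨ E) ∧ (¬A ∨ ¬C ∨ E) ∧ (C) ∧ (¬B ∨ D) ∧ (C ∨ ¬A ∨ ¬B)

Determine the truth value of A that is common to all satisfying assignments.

Suppose A = False.
Unit clause (¬D) forces D = False.
Unit clause (C) forces C = True.
Unit clause (B) forces B = True.
That conflicts with the unit clause (¬B).
So every satisfying assignment has A = True.

True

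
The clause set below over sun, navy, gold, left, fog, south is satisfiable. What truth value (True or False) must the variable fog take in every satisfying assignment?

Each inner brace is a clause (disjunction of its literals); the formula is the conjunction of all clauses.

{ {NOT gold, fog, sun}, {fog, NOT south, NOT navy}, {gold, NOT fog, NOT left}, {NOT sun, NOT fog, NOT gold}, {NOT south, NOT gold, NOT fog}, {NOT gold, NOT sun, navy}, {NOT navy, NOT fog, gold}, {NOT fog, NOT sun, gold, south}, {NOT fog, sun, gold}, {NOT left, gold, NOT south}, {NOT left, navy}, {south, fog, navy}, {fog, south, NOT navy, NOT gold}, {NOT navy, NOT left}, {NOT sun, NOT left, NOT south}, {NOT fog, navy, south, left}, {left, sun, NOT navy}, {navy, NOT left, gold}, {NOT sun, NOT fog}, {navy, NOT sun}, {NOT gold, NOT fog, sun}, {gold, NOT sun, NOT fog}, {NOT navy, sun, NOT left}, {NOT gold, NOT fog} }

Suppose fog = true.
Unit clause (NOT sun) forces sun = false.
Unit clause (gold) forces gold = true.
That conflicts with the unit clause (NOT gold).
So every satisfying assignment has fog = False.

False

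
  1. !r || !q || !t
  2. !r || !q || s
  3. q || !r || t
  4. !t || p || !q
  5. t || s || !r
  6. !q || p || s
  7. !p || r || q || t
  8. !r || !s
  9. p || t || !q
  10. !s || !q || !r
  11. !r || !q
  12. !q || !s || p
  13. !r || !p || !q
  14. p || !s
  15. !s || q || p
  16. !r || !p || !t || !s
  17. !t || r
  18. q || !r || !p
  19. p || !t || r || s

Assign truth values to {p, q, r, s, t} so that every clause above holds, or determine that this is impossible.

p=false, q=false, r=false, s=false, t=false

Branch on r: set r = false.
(!t) alone gives t = false.
Branch on p: set p = false.
(!q) alone gives q = false.
(!s) alone gives s = false.
All clauses are satisfied.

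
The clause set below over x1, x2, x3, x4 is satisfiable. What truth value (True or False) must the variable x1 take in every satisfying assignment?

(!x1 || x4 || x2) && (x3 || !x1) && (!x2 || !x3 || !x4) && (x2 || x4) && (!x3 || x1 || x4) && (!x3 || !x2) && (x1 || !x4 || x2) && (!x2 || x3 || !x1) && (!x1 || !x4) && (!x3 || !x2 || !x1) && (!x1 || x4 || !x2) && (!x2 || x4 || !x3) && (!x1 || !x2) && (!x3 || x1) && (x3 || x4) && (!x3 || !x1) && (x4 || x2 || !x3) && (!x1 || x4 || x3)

False

Suppose x1 = true.
From the singleton clause (x3), x3 = true.
But (!x3) is also a unit clause — contradiction.
So every satisfying assignment has x1 = False.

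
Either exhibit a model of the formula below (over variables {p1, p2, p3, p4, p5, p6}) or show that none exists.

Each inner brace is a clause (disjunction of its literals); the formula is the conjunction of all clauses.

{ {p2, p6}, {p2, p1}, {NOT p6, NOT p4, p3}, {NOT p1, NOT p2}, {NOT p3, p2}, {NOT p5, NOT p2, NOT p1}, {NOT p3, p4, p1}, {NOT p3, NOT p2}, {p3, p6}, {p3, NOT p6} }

UNSATISFIABLE

Case p2 = true:
The clause (NOT p1) is unit, so p1 = false.
The clause (NOT p3) is unit, so p3 = false.
The clause (p6) is unit, so p6 = true.
Now (NOT p6) is unsatisfied and unit — conflict.
That branch fails; take p2 = false instead.
The clause (p6) is unit, so p6 = true.
The clause (p1) is unit, so p1 = true.
The clause (NOT p3) is unit, so p3 = false.
Now (p3) is unsatisfied and unit — conflict.
Either choice for p2 ends in contradiction.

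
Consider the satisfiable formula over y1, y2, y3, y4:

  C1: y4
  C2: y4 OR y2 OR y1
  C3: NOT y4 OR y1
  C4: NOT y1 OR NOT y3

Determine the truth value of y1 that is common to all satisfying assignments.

True

Suppose y1 = false.
(y4) alone gives y4 = true.
Now (NOT y4) is unsatisfied and unit — conflict.
So every satisfying assignment has y1 = True.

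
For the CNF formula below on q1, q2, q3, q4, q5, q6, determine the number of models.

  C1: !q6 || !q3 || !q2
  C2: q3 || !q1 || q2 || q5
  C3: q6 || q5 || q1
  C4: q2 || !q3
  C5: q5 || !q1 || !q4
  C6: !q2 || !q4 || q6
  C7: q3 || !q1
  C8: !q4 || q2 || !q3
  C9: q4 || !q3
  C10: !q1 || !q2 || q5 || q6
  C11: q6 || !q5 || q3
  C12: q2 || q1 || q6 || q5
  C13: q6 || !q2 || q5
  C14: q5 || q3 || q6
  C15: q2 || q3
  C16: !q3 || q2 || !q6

There are 2^6 = 64 truth assignments over (q1, q2, q3, q4, q5, q6).
Split on q6. With q6 = true, the clauses containing q6 are satisfied and !q6 drops from the rest; 4 of the 2^5 = 32 assignments to the other variables satisfy what remains.
With q6 = false, by the same count on the reduced clause set, 0 assignments work.
(One model: q1=F, q2=T, q3=F, q4=F, q5=F, q6=T.)
Total: 4 + 0 = 4.

4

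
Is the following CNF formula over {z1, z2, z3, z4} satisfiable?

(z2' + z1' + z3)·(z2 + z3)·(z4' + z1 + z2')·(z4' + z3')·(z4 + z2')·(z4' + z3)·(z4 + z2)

No

Branch on z2: set z2 = 1.
From the singleton clause (z4), z4 = 1.
From the singleton clause (z1), z1 = 1.
From the singleton clause (z3), z3 = 1.
But (z3') is also a unit clause — contradiction.
Backtrack on z2: now try z2 = 0.
From the singleton clause (z3), z3 = 1.
From the singleton clause (z4'), z4 = 0.
But (z4) is also a unit clause — contradiction.
Neither z2 = 1 nor z2 = 0 works.
No assignment satisfies every clause.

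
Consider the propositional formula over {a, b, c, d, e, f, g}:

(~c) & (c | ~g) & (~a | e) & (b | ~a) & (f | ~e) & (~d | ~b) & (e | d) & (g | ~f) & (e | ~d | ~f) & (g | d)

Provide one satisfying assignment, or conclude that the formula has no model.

a=0; b=0; c=0; d=1; e=0; f=0; g=0

The clause (~c) is unit, so c = 0.
The clause (~g) is unit, so g = 0.
The clause (~f) is unit, so f = 0.
The clause (~e) is unit, so e = 0.
The clause (~a) is unit, so a = 0.
The clause (d) is unit, so d = 1.
The clause (~b) is unit, so b = 0.
Every clause now holds.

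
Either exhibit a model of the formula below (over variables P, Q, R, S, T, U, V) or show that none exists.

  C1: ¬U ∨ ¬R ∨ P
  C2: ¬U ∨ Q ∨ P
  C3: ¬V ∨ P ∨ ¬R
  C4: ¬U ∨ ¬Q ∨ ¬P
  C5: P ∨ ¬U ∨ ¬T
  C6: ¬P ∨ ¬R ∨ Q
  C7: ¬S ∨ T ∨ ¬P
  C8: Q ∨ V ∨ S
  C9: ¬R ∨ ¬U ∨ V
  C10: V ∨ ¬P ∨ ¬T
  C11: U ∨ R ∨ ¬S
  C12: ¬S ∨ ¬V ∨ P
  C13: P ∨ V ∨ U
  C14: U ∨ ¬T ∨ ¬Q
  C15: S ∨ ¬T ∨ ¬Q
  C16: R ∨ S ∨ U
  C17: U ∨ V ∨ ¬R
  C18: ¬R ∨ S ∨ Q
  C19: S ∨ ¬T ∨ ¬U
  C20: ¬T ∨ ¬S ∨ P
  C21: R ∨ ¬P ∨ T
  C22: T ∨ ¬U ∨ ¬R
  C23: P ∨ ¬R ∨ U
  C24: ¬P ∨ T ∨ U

P: False,  Q: True,  R: False,  S: True,  T: False,  U: True,  V: False

Try U = True.
Try R = False.
Try Q = True.
The clause (¬P) is unit, so P = False.
The clause (¬T) is unit, so T = False.
Try S = True.
The clause (¬V) is unit, so V = False.
Every clause now holds.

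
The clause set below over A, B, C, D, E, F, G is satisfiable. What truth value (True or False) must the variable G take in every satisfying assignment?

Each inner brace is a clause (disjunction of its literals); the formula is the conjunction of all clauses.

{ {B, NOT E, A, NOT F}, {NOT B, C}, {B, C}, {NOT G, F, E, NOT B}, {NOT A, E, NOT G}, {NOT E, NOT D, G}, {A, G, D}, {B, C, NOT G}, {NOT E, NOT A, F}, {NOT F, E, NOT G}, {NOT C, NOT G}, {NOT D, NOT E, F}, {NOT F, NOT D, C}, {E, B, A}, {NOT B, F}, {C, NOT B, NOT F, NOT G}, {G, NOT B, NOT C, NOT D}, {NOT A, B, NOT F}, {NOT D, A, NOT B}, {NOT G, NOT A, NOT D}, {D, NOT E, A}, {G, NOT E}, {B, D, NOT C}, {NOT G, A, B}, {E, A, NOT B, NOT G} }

False

Suppose G = true.
The clause (NOT C) is unit, so C = false.
The clause (NOT B) is unit, so B = false.
That conflicts with the unit clause (B).
So every satisfying assignment has G = False.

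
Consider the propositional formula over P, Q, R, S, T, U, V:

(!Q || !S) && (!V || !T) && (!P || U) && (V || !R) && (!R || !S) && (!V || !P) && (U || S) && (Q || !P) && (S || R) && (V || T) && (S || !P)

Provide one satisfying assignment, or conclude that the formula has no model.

Suppose Q = false.
Unit clause (!P) forces P = false.
Suppose V = false.
Unit clause (!R) forces R = false.
Unit clause (S) forces S = true.
Unit clause (T) forces T = true.
No clause remains; U is free.

P ↦ false, Q ↦ false, R ↦ false, S ↦ true, T ↦ true, U ↦ true, V ↦ false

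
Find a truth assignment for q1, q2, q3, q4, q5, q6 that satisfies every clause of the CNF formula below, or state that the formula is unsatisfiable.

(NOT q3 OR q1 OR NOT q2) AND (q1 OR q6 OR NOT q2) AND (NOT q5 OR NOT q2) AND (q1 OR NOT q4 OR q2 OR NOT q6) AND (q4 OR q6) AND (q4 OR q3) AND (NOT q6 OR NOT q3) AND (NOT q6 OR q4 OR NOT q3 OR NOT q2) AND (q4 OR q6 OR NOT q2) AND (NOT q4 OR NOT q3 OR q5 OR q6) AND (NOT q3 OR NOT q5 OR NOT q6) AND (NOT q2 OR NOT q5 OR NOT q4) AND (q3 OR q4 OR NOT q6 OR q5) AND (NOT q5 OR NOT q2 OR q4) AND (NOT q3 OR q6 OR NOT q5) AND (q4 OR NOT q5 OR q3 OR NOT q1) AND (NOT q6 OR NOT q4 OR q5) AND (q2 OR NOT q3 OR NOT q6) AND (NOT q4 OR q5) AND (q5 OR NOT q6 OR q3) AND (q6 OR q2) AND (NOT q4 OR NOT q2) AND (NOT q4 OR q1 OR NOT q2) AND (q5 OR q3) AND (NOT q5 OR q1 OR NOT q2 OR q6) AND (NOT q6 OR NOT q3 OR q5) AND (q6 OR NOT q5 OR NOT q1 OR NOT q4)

q1: true; q2: false; q3: false; q4: true; q5: true; q6: true

Suppose q5 = true.
Unit clause (NOT q2) forces q2 = false.
Unit clause (q6) forces q6 = true.
Unit clause (NOT q3) forces q3 = false.
Unit clause (q4) forces q4 = true.
Unit clause (q1) forces q1 = true.
All clauses are satisfied.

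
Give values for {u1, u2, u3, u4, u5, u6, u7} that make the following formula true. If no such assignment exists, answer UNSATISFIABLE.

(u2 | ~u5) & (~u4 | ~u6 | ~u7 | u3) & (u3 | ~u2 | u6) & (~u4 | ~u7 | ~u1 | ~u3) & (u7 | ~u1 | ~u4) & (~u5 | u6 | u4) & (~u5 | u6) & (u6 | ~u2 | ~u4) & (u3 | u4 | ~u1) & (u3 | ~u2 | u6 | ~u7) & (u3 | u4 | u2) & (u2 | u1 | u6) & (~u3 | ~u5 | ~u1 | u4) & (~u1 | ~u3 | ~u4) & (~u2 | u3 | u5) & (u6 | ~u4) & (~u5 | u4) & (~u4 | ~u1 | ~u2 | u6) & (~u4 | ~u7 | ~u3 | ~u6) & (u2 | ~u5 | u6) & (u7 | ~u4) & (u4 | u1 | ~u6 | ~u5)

Case u2 = 0:
Unit clause (~u5) forces u5 = 0.
Case u3 = 1:
Case u1 = 1:
Unit clause (~u4) forces u4 = 0.
Every clause is now satisfied; u6, u7 are unconstrained.

u1=1, u2=0, u3=1, u4=0, u5=0, u6=0, u7=0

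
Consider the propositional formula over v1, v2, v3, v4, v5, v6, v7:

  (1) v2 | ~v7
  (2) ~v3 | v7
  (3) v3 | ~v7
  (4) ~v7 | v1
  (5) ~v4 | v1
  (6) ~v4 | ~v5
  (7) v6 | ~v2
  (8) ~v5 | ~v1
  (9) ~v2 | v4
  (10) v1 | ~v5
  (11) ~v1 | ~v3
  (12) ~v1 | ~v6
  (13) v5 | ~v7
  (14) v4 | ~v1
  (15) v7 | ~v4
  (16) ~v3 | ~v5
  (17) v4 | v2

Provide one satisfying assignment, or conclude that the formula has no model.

UNSATISFIABLE

Try v2 = 1.
From the singleton clause (v6), v6 = 1.
From the singleton clause (v4), v4 = 1.
From the singleton clause (v1), v1 = 1.
But (~v1) is also a unit clause — contradiction.
Backtrack on v2: now try v2 = 0.
From the singleton clause (~v7), v7 = 0.
From the singleton clause (~v3), v3 = 0.
From the singleton clause (~v4), v4 = 0.
But (v4) is also a unit clause — contradiction.
Neither v2 = 1 nor v2 = 0 works.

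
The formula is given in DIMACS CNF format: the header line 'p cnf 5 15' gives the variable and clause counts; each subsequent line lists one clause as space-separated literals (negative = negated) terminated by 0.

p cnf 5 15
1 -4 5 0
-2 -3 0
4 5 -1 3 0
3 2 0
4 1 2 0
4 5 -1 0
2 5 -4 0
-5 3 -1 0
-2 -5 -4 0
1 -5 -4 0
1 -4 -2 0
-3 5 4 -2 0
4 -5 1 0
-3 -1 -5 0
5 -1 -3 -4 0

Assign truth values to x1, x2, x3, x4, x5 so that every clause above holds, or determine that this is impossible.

x1=False; x2=True; x3=False; x4=False; x5=False

Try x2 = True.
From the singleton clause (¬x3), x3 = False.
Try x5 = False.
Try x1 = False.
From the singleton clause (¬x4), x4 = False.
This assignment satisfies each clause.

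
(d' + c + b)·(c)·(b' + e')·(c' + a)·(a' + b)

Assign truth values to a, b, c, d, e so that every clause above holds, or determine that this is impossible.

(c) alone gives c = 1.
(a) alone gives a = 1.
(b) alone gives b = 1.
(e') alone gives e = 0.
All clauses hold; d can take either value.

a: 1,  b: 1,  c: 1,  d: 1,  e: 0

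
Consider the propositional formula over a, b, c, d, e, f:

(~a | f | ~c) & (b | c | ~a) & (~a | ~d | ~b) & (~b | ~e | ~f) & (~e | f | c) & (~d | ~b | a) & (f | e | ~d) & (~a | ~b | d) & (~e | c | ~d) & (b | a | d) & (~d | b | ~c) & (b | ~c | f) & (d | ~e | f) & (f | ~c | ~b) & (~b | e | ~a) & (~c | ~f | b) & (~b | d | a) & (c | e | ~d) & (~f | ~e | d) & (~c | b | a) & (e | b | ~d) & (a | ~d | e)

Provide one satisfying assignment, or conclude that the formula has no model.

UNSATISFIABLE

Try a = 0.
Try d = 0.
Unit clause (b) forces b = 1.
Now (~b) is unsatisfied and unit — conflict.
That branch fails; take d = 1 instead.
Unit clause (~b) forces b = 0.
Unit clause (~c) forces c = 0.
Unit clause (~e) forces e = 0.
Now (e) is unsatisfied and unit — conflict.
Either choice for d ends in contradiction.
That branch fails; take a = 1 instead.
Try f = 1.
Try b = 1.
Unit clause (~d) forces d = 0.
Now (d) is unsatisfied and unit — conflict.
That branch fails; take b = 0 instead.
Unit clause (c) forces c = 1.
Now (~c) is unsatisfied and unit — conflict.
Either choice for b ends in contradiction.
That branch fails; take f = 0 instead.
Unit clause (~c) forces c = 0.
Unit clause (b) forces b = 1.
Unit clause (~d) forces d = 0.
Now (d) is unsatisfied and unit — conflict.
Either choice for f ends in contradiction.
Either choice for a ends in contradiction.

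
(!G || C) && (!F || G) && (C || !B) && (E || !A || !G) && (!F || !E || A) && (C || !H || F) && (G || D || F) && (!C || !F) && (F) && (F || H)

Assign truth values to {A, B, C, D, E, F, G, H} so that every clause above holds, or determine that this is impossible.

The clause (F) is unit, so F = true.
The clause (G) is unit, so G = true.
The clause (C) is unit, so C = true.
Now (!C) is unsatisfied and unit — conflict.

UNSATISFIABLE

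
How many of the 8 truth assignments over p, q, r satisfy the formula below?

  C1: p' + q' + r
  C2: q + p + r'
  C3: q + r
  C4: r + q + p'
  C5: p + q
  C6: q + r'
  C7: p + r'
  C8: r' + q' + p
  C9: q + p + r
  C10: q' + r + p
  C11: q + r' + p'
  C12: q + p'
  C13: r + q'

There are 2^3 = 8 truth assignments over (p, q, r).
Split on p. With p = 1, the clauses containing p are satisfied and p' drops from the rest; 1 of the 2^2 = 4 assignments to the other variables satisfy what remains.
With p = 0, by the same count on the reduced clause set, 0 assignments work.
Total: 1 + 0 = 1.

1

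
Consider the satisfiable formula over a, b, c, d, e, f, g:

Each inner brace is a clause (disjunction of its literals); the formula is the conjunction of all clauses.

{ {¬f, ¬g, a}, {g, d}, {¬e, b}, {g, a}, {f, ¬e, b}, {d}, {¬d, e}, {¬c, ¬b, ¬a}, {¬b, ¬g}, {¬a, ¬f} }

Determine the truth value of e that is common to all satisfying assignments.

True

Suppose e = False.
(d) alone gives d = True.
Now (¬d) is unsatisfied and unit — conflict.
So every satisfying assignment has e = True.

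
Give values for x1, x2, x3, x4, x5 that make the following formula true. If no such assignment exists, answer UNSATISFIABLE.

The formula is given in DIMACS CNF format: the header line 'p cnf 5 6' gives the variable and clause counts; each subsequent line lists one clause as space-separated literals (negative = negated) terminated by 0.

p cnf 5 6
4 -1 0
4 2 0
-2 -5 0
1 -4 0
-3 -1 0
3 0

x1: False; x2: True; x3: True; x4: False; x5: False

The clause (x3) is unit, so x3 = True.
The clause (¬x1) is unit, so x1 = False.
The clause (¬x4) is unit, so x4 = False.
The clause (x2) is unit, so x2 = True.
The clause (¬x5) is unit, so x5 = False.
Every clause now holds.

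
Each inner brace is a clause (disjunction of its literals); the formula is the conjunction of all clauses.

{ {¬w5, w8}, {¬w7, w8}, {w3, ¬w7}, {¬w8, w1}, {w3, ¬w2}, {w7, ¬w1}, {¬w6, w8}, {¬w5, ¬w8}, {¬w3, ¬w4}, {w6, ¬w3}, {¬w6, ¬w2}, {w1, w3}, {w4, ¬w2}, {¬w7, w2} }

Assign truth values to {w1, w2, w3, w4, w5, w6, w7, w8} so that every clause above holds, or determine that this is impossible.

Branch on w5: set w5 = False.
Branch on w7: set w7 = False.
(¬w1) alone gives w1 = False.
(¬w8) alone gives w8 = False.
(¬w6) alone gives w6 = False.
(¬w3) alone gives w3 = False.
That conflicts with the unit clause (w3).
So w7 must be the other value — set w7 = True.
(w8) alone gives w8 = True.
(w3) alone gives w3 = True.
(w1) alone gives w1 = True.
(¬w4) alone gives w4 = False.
(w6) alone gives w6 = True.
(¬w2) alone gives w2 = False.
That conflicts with the unit clause (w2).
Either choice for w7 ends in contradiction.
So w5 must be the other value — set w5 = True.
(w8) alone gives w8 = True.
That conflicts with the unit clause (¬w8).
Either choice for w5 ends in contradiction.

UNSATISFIABLE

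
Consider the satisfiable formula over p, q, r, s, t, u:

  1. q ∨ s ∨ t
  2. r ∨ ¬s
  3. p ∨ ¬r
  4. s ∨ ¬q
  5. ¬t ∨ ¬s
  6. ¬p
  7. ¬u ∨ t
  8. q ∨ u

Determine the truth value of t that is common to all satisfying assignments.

True

Suppose t = False.
(¬p) alone gives p = False.
(¬r) alone gives r = False.
(¬s) alone gives s = False.
(q) alone gives q = True.
That conflicts with the unit clause (¬q).
So every satisfying assignment has t = True.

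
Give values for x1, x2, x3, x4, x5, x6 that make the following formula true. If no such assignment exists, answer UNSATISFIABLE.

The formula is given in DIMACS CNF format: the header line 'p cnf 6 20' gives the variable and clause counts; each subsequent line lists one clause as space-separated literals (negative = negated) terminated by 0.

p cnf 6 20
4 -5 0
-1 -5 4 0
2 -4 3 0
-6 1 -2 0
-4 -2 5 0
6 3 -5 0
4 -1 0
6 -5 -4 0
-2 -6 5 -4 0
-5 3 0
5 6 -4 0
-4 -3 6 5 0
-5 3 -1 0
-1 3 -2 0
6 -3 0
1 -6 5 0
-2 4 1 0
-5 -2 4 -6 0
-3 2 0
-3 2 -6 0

x1=False, x2=False, x3=False, x4=False, x5=False, x6=False

Branch on x4: set x4 = False.
Unit clause (¬x5) forces x5 = False.
Unit clause (¬x1) forces x1 = False.
Unit clause (¬x6) forces x6 = False.
Unit clause (¬x3) forces x3 = False.
Unit clause (¬x2) forces x2 = False.
All clauses are satisfied.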